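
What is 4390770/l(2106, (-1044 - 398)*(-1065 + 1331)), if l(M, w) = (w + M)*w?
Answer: 2195385/73159838276 ≈ 3.0008e-5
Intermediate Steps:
l(M, w) = w*(M + w) (l(M, w) = (M + w)*w = w*(M + w))
4390770/l(2106, (-1044 - 398)*(-1065 + 1331)) = 4390770/((((-1044 - 398)*(-1065 + 1331))*(2106 + (-1044 - 398)*(-1065 + 1331)))) = 4390770/(((-1442*266)*(2106 - 1442*266))) = 4390770/((-383572*(2106 - 383572))) = 4390770/((-383572*(-381466))) = 4390770/146319676552 = 4390770*(1/146319676552) = 2195385/73159838276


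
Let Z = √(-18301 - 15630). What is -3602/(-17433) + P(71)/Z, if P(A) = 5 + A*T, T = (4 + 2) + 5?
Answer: 3602/17433 - 786*I*√33931/33931 ≈ 0.20662 - 4.267*I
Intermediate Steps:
T = 11 (T = 6 + 5 = 11)
Z = I*√33931 (Z = √(-33931) = I*√33931 ≈ 184.2*I)
P(A) = 5 + 11*A (P(A) = 5 + A*11 = 5 + 11*A)
-3602/(-17433) + P(71)/Z = -3602/(-17433) + (5 + 11*71)/((I*√33931)) = -3602*(-1/17433) + (5 + 781)*(-I*√33931/33931) = 3602/17433 + 786*(-I*√33931/33931) = 3602/17433 - 786*I*√33931/33931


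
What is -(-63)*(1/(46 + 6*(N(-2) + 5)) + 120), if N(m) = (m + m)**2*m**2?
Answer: 3477663/460 ≈ 7560.1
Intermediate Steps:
N(m) = 4*m**4 (N(m) = (2*m)**2*m**2 = (4*m**2)*m**2 = 4*m**4)
-(-63)*(1/(46 + 6*(N(-2) + 5)) + 120) = -(-63)*(1/(46 + 6*(4*(-2)**4 + 5)) + 120) = -(-63)*(1/(46 + 6*(4*16 + 5)) + 120) = -(-63)*(1/(46 + 6*(64 + 5)) + 120) = -(-63)*(1/(46 + 6*69) + 120) = -(-63)*(1/(46 + 414) + 120) = -(-63)*(1/460 + 120) = -(-63)*55201/460 = -1*(-3477663/460) = 3477663/460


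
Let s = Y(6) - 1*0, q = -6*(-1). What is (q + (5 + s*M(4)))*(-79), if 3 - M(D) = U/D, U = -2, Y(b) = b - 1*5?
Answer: -2291/2 ≈ -1145.5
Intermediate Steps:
Y(b) = -5 + b (Y(b) = b - 5 = -5 + b)
M(D) = 3 + 2/D (M(D) = 3 - (-2)/D = 3 + 2/D)
q = 6
s = 1 (s = (-5 + 6) - 1*0 = 1 + 0 = 1)
(q + (5 + s*M(4)))*(-79) = (6 + (5 + 1*(3 + 2/4)))*(-79) = (6 + (5 + 1*(3 + 2*(¼))))*(-79) = (6 + (5 + 1*(3 + ½)))*(-79) = (6 + (5 + 1*(7/2)))*(-79) = (6 + (5 + 7/2))*(-79) = (6 + 17/2)*(-79) = (29/2)*(-79) = -2291/2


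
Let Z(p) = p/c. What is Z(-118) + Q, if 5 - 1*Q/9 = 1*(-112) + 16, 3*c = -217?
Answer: 197607/217 ≈ 910.63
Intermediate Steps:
c = -217/3 (c = (⅓)*(-217) = -217/3 ≈ -72.333)
Z(p) = -3*p/217 (Z(p) = p/(-217/3) = p*(-3/217) = -3*p/217)
Q = 909 (Q = 45 - 9*(1*(-112) + 16) = 45 - 9*(-112 + 16) = 45 - 9*(-96) = 45 + 864 = 909)
Z(-118) + Q = -3/217*(-118) + 909 = 354/217 + 909 = 197607/217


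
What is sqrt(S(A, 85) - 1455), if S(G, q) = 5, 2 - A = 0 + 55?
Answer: 5*I*sqrt(58) ≈ 38.079*I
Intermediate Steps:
A = -53 (A = 2 - (0 + 55) = 2 - 1*55 = 2 - 55 = -53)
sqrt(S(A, 85) - 1455) = sqrt(5 - 1455) = sqrt(-1450) = 5*I*sqrt(58)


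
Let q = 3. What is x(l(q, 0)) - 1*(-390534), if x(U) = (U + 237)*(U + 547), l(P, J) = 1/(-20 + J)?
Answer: 208053521/400 ≈ 5.2013e+5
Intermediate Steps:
x(U) = (237 + U)*(547 + U)
x(l(q, 0)) - 1*(-390534) = (129639 + (1/(-20 + 0))² + 784/(-20 + 0)) - 1*(-390534) = (129639 + (1/(-20))² + 784/(-20)) + 390534 = (129639 + (-1/20)² + 784*(-1/20)) + 390534 = (129639 + 1/400 - 196/5) + 390534 = 51839921/400 + 390534 = 208053521/400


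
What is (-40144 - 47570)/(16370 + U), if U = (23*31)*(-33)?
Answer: 87714/7159 ≈ 12.252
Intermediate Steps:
U = -23529 (U = 713*(-33) = -23529)
(-40144 - 47570)/(16370 + U) = (-40144 - 47570)/(16370 - 23529) = -87714/(-7159) = -87714*(-1/7159) = 87714/7159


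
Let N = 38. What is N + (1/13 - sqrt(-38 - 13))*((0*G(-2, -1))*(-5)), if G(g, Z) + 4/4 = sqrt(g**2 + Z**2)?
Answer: 38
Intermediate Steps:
G(g, Z) = -1 + sqrt(Z**2 + g**2) (G(g, Z) = -1 + sqrt(g**2 + Z**2) = -1 + sqrt(Z**2 + g**2))
N + (1/13 - sqrt(-38 - 13))*((0*G(-2, -1))*(-5)) = 38 + (1/13 - sqrt(-38 - 13))*((0*(-1 + sqrt((-1)**2 + (-2)**2)))*(-5)) = 38 + (1/13 - sqrt(-51))*((0*(-1 + sqrt(1 + 4)))*(-5)) = 38 + (1/13 - I*sqrt(51))*((0*(-1 + sqrt(5)))*(-5)) = 38 + (1/13 - I*sqrt(51))*(0*(-5)) = 38 + (1/13 - I*sqrt(51))*0 = 38 + 0 = 38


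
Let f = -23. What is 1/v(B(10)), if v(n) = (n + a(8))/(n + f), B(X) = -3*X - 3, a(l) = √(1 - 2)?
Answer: 924/545 + 28*I/545 ≈ 1.6954 + 0.051376*I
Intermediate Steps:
a(l) = I (a(l) = √(-1) = I)
B(X) = -3 - 3*X
v(n) = (I + n)/(-23 + n) (v(n) = (n + I)/(n - 23) = (I + n)/(-23 + n))
1/v(B(10)) = 1/((I + (-3 - 3*10))/(-23 + (-3 - 3*10))) = 1/((I + (-3 - 30))/(-23 + (-3 - 30))) = 1/((I - 33)/(-23 - 33)) = 1/((-33 + I)/(-56)) = 1/(-(-33 + I)/56) = 1/(33/56 - I/56) = 1568*(33/56 + I/56)/545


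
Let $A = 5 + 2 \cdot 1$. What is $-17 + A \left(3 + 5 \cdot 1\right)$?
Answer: $39$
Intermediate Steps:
$A = 7$ ($A = 5 + 2 = 7$)
$-17 + A \left(3 + 5 \cdot 1\right) = -17 + 7 \left(3 + 5 \cdot 1\right) = -17 + 7 \left(3 + 5\right) = -17 + 7 \cdot 8 = -17 + 56 = 39$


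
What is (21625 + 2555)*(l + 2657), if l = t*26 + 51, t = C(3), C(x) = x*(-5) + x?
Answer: 57935280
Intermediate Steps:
C(x) = -4*x (C(x) = -5*x + x = -4*x)
t = -12 (t = -4*3 = -12)
l = -261 (l = -12*26 + 51 = -312 + 51 = -261)
(21625 + 2555)*(l + 2657) = (21625 + 2555)*(-261 + 2657) = 24180*2396 = 57935280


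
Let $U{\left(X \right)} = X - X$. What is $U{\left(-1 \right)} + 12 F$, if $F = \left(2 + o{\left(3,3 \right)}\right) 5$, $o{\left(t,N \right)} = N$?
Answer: $300$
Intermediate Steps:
$U{\left(X \right)} = 0$
$F = 25$ ($F = \left(2 + 3\right) 5 = 5 \cdot 5 = 25$)
$U{\left(-1 \right)} + 12 F = 0 + 12 \cdot 25 = 0 + 300 = 300$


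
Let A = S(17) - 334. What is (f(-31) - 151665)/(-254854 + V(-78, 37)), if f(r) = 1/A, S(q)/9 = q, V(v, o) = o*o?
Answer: 27451366/45880785 ≈ 0.59832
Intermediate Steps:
V(v, o) = o**2
S(q) = 9*q
A = -181 (A = 9*17 - 334 = 153 - 334 = -181)
f(r) = -1/181 (f(r) = 1/(-181) = -1/181)
(f(-31) - 151665)/(-254854 + V(-78, 37)) = (-1/181 - 151665)/(-254854 + 37**2) = -27451366/(181*(-254854 + 1369)) = -27451366/181/(-253485) = -27451366/181*(-1/253485) = 27451366/45880785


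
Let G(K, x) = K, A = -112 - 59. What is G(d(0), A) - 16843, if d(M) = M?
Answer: -16843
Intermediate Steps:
A = -171
G(d(0), A) - 16843 = 0 - 16843 = -16843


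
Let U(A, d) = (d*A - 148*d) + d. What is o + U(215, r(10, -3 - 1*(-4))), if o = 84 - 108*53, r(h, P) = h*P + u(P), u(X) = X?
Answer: -4892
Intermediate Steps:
r(h, P) = P + P*h (r(h, P) = h*P + P = P*h + P = P + P*h)
o = -5640 (o = 84 - 5724 = -5640)
U(A, d) = -147*d + A*d (U(A, d) = (A*d - 148*d) + d = (-148*d + A*d) + d = -147*d + A*d)
o + U(215, r(10, -3 - 1*(-4))) = -5640 + ((-3 - 1*(-4))*(1 + 10))*(-147 + 215) = -5640 + ((-3 + 4)*11)*68 = -5640 + (1*11)*68 = -5640 + 11*68 = -5640 + 748 = -4892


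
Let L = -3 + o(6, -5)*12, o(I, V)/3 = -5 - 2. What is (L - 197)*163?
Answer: -73676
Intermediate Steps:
o(I, V) = -21 (o(I, V) = 3*(-5 - 2) = 3*(-7) = -21)
L = -255 (L = -3 - 21*12 = -3 - 252 = -255)
(L - 197)*163 = (-255 - 197)*163 = -452*163 = -73676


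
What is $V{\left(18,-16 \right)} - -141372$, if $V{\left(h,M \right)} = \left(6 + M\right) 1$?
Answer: $141362$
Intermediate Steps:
$V{\left(h,M \right)} = 6 + M$
$V{\left(18,-16 \right)} - -141372 = \left(6 - 16\right) - -141372 = -10 + 141372 = 141362$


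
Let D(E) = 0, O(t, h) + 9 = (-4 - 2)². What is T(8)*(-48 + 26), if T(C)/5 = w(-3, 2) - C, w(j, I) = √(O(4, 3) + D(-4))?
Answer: 880 - 330*√3 ≈ 308.42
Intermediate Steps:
O(t, h) = 27 (O(t, h) = -9 + (-4 - 2)² = -9 + (-6)² = -9 + 36 = 27)
w(j, I) = 3*√3 (w(j, I) = √(27 + 0) = √27 = 3*√3)
T(C) = -5*C + 15*√3 (T(C) = 5*(3*√3 - C) = 5*(-C + 3*√3) = -5*C + 15*√3)
T(8)*(-48 + 26) = (-5*8 + 15*√3)*(-48 + 26) = (-40 + 15*√3)*(-22) = 880 - 330*√3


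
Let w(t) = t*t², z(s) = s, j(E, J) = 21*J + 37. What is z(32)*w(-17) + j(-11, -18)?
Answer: -157557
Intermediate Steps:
j(E, J) = 37 + 21*J
w(t) = t³
z(32)*w(-17) + j(-11, -18) = 32*(-17)³ + (37 + 21*(-18)) = 32*(-4913) + (37 - 378) = -157216 - 341 = -157557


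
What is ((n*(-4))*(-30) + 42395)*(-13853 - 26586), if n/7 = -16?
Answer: -1170911245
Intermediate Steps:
n = -112 (n = 7*(-16) = -112)
((n*(-4))*(-30) + 42395)*(-13853 - 26586) = (-112*(-4)*(-30) + 42395)*(-13853 - 26586) = (448*(-30) + 42395)*(-40439) = (-13440 + 42395)*(-40439) = 28955*(-40439) = -1170911245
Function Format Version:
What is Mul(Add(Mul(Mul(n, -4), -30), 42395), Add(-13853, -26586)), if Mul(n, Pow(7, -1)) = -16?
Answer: -1170911245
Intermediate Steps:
n = -112 (n = Mul(7, -16) = -112)
Mul(Add(Mul(Mul(n, -4), -30), 42395), Add(-13853, -26586)) = Mul(Add(Mul(Mul(-112, -4), -30), 42395), Add(-13853, -26586)) = Mul(Add(Mul(448, -30), 42395), -40439) = Mul(Add(-13440, 42395), -40439) = Mul(28955, -40439) = -1170911245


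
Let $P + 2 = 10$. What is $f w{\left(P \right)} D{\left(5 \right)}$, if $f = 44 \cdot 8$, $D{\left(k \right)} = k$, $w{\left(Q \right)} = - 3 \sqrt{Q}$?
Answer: $- 10560 \sqrt{2} \approx -14934.0$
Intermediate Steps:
$P = 8$ ($P = -2 + 10 = 8$)
$f = 352$
$f w{\left(P \right)} D{\left(5 \right)} = 352 - 3 \sqrt{8} \cdot 5 = 352 - 3 \cdot 2 \sqrt{2} \cdot 5 = 352 - 6 \sqrt{2} \cdot 5 = 352 \left(- 30 \sqrt{2}\right) = - 10560 \sqrt{2}$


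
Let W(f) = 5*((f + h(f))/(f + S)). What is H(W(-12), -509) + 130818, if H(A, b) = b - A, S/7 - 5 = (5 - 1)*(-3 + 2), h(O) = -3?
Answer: 130294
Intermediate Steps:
S = 7 (S = 35 + 7*((5 - 1)*(-3 + 2)) = 35 + 7*(4*(-1)) = 35 + 7*(-4) = 35 - 28 = 7)
W(f) = 5*(-3 + f)/(7 + f) (W(f) = 5*((f - 3)/(f + 7)) = 5*((-3 + f)/(7 + f)) = 5*(-3 + f)/(7 + f))
H(W(-12), -509) + 130818 = (-509 - 5*(-3 - 12)/(7 - 12)) + 130818 = (-509 - 5*(-15)/(-5)) + 130818 = (-509 - 5*(-1)*(-15)/5) + 130818 = (-509 - 1*15) + 130818 = (-509 - 15) + 130818 = -524 + 130818 = 130294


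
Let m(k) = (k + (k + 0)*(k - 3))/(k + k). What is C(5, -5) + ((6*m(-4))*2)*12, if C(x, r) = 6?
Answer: -426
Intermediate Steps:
m(k) = (k + k*(-3 + k))/(2*k) (m(k) = (k + k*(-3 + k))/((2*k)) = (k + k*(-3 + k))*(1/(2*k)) = (k + k*(-3 + k))/(2*k))
C(5, -5) + ((6*m(-4))*2)*12 = 6 + ((6*(-1 + (½)*(-4)))*2)*12 = 6 + ((6*(-1 - 2))*2)*12 = 6 + ((6*(-3))*2)*12 = 6 - 18*2*12 = 6 - 36*12 = 6 - 432 = -426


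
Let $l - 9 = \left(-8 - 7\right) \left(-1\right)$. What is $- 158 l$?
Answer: $-3792$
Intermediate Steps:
$l = 24$ ($l = 9 + \left(-8 - 7\right) \left(-1\right) = 9 - -15 = 9 + 15 = 24$)
$- 158 l = \left(-158\right) 24 = -3792$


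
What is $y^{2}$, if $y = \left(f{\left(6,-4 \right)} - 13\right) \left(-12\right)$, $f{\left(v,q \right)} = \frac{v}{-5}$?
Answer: $\frac{725904}{25} \approx 29036.0$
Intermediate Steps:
$f{\left(v,q \right)} = - \frac{v}{5}$ ($f{\left(v,q \right)} = v \left(- \frac{1}{5}\right) = - \frac{v}{5}$)
$y = \frac{852}{5}$ ($y = \left(\left(- \frac{1}{5}\right) 6 - 13\right) \left(-12\right) = \left(- \frac{6}{5} - 13\right) \left(-12\right) = \left(- \frac{71}{5}\right) \left(-12\right) = \frac{852}{5} \approx 170.4$)
$y^{2} = \left(\frac{852}{5}\right)^{2} = \frac{725904}{25}$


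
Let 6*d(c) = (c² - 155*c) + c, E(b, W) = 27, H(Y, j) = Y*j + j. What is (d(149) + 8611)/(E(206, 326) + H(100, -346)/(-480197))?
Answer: 24452111437/78001590 ≈ 313.48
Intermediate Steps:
H(Y, j) = j + Y*j
d(c) = -77*c/3 + c²/6 (d(c) = ((c² - 155*c) + c)/6 = (c² - 154*c)/6 = -77*c/3 + c²/6)
(d(149) + 8611)/(E(206, 326) + H(100, -346)/(-480197)) = ((⅙)*149*(-154 + 149) + 8611)/(27 - 346*(1 + 100)/(-480197)) = ((⅙)*149*(-5) + 8611)/(27 - 346*101*(-1/480197)) = (-745/6 + 8611)/(27 - 34946*(-1/480197)) = 50921/(6*(27 + 34946/480197)) = 50921/(6*(13000265/480197)) = (50921/6)*(480197/13000265) = 24452111437/78001590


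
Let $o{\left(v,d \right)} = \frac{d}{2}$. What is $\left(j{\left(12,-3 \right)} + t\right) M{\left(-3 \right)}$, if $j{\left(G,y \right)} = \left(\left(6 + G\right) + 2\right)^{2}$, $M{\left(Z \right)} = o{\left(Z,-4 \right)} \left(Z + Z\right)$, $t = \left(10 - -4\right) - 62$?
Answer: $4224$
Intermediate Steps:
$o{\left(v,d \right)} = \frac{d}{2}$ ($o{\left(v,d \right)} = d \frac{1}{2} = \frac{d}{2}$)
$t = -48$ ($t = \left(10 + 4\right) - 62 = 14 - 62 = -48$)
$M{\left(Z \right)} = - 4 Z$ ($M{\left(Z \right)} = \frac{1}{2} \left(-4\right) \left(Z + Z\right) = - 2 \cdot 2 Z = - 4 Z$)
$j{\left(G,y \right)} = \left(8 + G\right)^{2}$
$\left(j{\left(12,-3 \right)} + t\right) M{\left(-3 \right)} = \left(\left(8 + 12\right)^{2} - 48\right) \left(\left(-4\right) \left(-3\right)\right) = \left(20^{2} - 48\right) 12 = \left(400 - 48\right) 12 = 352 \cdot 12 = 4224$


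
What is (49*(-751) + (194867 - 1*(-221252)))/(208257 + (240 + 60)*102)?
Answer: 126440/79619 ≈ 1.5881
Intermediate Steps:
(49*(-751) + (194867 - 1*(-221252)))/(208257 + (240 + 60)*102) = (-36799 + (194867 + 221252))/(208257 + 300*102) = (-36799 + 416119)/(208257 + 30600) = 379320/238857 = 379320*(1/238857) = 126440/79619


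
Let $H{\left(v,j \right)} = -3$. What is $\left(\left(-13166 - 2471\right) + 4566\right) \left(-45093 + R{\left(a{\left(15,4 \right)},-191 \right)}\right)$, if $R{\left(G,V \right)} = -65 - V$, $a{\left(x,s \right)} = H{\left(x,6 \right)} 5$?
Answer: $497829657$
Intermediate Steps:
$a{\left(x,s \right)} = -15$ ($a{\left(x,s \right)} = \left(-3\right) 5 = -15$)
$\left(\left(-13166 - 2471\right) + 4566\right) \left(-45093 + R{\left(a{\left(15,4 \right)},-191 \right)}\right) = \left(\left(-13166 - 2471\right) + 4566\right) \left(-45093 - -126\right) = \left(-15637 + 4566\right) \left(-45093 + \left(-65 + 191\right)\right) = - 11071 \left(-45093 + 126\right) = \left(-11071\right) \left(-44967\right) = 497829657$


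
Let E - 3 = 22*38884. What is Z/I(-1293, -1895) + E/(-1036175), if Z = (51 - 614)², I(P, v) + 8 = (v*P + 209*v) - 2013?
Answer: -1427086115134/2126395851825 ≈ -0.67113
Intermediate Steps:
I(P, v) = -2021 + 209*v + P*v (I(P, v) = -8 + ((v*P + 209*v) - 2013) = -8 + ((P*v + 209*v) - 2013) = -8 + ((209*v + P*v) - 2013) = -8 + (-2013 + 209*v + P*v) = -2021 + 209*v + P*v)
E = 855451 (E = 3 + 22*38884 = 3 + 855448 = 855451)
Z = 316969 (Z = (-563)² = 316969)
Z/I(-1293, -1895) + E/(-1036175) = 316969/(-2021 + 209*(-1895) - 1293*(-1895)) + 855451/(-1036175) = 316969/(-2021 - 396055 + 2450235) + 855451*(-1/1036175) = 316969/2052159 - 855451/1036175 = -1427086115134/2126395851825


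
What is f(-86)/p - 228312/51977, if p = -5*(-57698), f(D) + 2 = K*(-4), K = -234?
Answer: -32908591181/7497422365 ≈ -4.3893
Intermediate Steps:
f(D) = 934 (f(D) = -2 - 234*(-4) = -2 + 936 = 934)
p = 288490
f(-86)/p - 228312/51977 = 934/288490 - 228312/51977 = 934*(1/288490) - 228312*1/51977 = 467/144245 - 228312/51977 = -32908591181/7497422365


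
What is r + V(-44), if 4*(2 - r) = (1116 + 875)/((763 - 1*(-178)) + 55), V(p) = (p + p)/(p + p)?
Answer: 9961/3984 ≈ 2.5003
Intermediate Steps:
V(p) = 1 (V(p) = (2*p)/((2*p)) = (2*p)*(1/(2*p)) = 1)
r = 5977/3984 (r = 2 - (1116 + 875)/(4*((763 - 1*(-178)) + 55)) = 2 - 1991/(4*((763 + 178) + 55)) = 2 - 1991/(4*(941 + 55)) = 2 - 1991/(4*996) = 2 - ¼*1991/996 = 2 - 1991/3984 = 5977/3984 ≈ 1.5003)
r + V(-44) = 5977/3984 + 1 = 9961/3984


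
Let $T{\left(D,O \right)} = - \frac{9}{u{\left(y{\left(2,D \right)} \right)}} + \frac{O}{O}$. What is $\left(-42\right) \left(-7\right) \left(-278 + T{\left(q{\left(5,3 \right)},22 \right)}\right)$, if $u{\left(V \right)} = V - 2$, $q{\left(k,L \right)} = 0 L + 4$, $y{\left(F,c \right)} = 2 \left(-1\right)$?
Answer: $- \frac{161553}{2} \approx -80777.0$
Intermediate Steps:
$y{\left(F,c \right)} = -2$
$q{\left(k,L \right)} = 4$ ($q{\left(k,L \right)} = 0 + 4 = 4$)
$u{\left(V \right)} = -2 + V$
$T{\left(D,O \right)} = \frac{13}{4}$ ($T{\left(D,O \right)} = - \frac{9}{-2 - 2} + \frac{O}{O} = - \frac{9}{-4} + 1 = \left(-9\right) \left(- \frac{1}{4}\right) + 1 = \frac{9}{4} + 1 = \frac{13}{4}$)
$\left(-42\right) \left(-7\right) \left(-278 + T{\left(q{\left(5,3 \right)},22 \right)}\right) = \left(-42\right) \left(-7\right) \left(-278 + \frac{13}{4}\right) = 294 \left(- \frac{1099}{4}\right) = - \frac{161553}{2}$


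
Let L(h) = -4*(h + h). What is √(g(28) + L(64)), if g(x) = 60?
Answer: 2*I*√113 ≈ 21.26*I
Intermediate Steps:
L(h) = -8*h
√(g(28) + L(64)) = √(60 - 8*64) = √(60 - 512) = √(-452) = 2*I*√113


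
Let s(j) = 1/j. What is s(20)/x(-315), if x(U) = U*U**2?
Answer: -1/625117500 ≈ -1.5997e-9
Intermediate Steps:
x(U) = U**3
s(20)/x(-315) = 1/(20*((-315)**3)) = (1/20)/(-31255875) = (1/20)*(-1/31255875) = -1/625117500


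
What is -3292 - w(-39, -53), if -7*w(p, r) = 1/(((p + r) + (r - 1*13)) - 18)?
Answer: -4055745/1232 ≈ -3292.0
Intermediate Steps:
w(p, r) = -1/(7*(-31 + p + 2*r)) (w(p, r) = -1/(7*(((p + r) + (r - 1*13)) - 18)) = -1/(7*(((p + r) + (r - 13)) - 18)) = -1/(7*(((p + r) + (-13 + r)) - 18)) = -1/(7*((-13 + p + 2*r) - 18)) = -1/(7*(-31 + p + 2*r)))
-3292 - w(-39, -53) = -3292 - (-1)/(-217 + 7*(-39) + 14*(-53)) = -3292 - (-1)/(-217 - 273 - 742) = -3292 - (-1)/(-1232) = -3292 - (-1)*(-1)/1232 = -3292 - 1*1/1232 = -3292 - 1/1232 = -4055745/1232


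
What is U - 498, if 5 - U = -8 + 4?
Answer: -489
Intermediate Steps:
U = 9 (U = 5 - (-8 + 4) = 5 - 1*(-4) = 5 + 4 = 9)
U - 498 = 9 - 498 = -489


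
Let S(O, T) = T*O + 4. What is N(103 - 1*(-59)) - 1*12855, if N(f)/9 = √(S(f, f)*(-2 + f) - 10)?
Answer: -12855 + 27*√466630 ≈ 5588.8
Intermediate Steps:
S(O, T) = 4 + O*T (S(O, T) = O*T + 4 = 4 + O*T)
N(f) = 9*√(-10 + (-2 + f)*(4 + f²)) (N(f) = 9*√((4 + f*f)*(-2 + f) - 10) = 9*√((4 + f²)*(-2 + f) - 10) = 9*√((-2 + f)*(4 + f²) - 10) = 9*√(-10 + (-2 + f)*(4 + f²)))
N(103 - 1*(-59)) - 1*12855 = 9*√(-18 - 2*(103 - 1*(-59))² + (103 - 1*(-59))*(4 + (103 - 1*(-59))²)) - 1*12855 = 9*√(-18 - 2*(103 + 59)² + (103 + 59)*(4 + (103 + 59)²)) - 12855 = 9*√(-18 - 2*162² + 162*(4 + 162²)) - 12855 = 9*√(-18 - 2*26244 + 162*(4 + 26244)) - 12855 = 9*√(-18 - 52488 + 162*26248) - 12855 = 9*√(-18 - 52488 + 4252176) - 12855 = 9*√4199670 - 12855 = 9*(3*√466630) - 12855 = 27*√466630 - 12855 = -12855 + 27*√466630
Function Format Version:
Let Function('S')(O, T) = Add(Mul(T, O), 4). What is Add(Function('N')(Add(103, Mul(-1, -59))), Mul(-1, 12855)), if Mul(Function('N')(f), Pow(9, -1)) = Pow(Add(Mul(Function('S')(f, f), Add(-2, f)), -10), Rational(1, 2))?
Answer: Add(-12855, Mul(27, Pow(466630, Rational(1, 2)))) ≈ 5588.8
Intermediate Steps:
Function('S')(O, T) = Add(4, Mul(O, T)) (Function('S')(O, T) = Add(Mul(O, T), 4) = Add(4, Mul(O, T)))
Function('N')(f) = Mul(9, Pow(Add(-10, Mul(Add(-2, f), Add(4, Pow(f, 2)))), Rational(1, 2))) (Function('N')(f) = Mul(9, Pow(Add(Mul(Add(4, Mul(f, f)), Add(-2, f)), -10), Rational(1, 2))) = Mul(9, Pow(Add(Mul(Add(4, Pow(f, 2)), Add(-2, f)), -10), Rational(1, 2))) = Mul(9, Pow(Add(Mul(Add(-2, f), Add(4, Pow(f, 2))), -10), Rational(1, 2))) = Mul(9, Pow(Add(-10, Mul(Add(-2, f), Add(4, Pow(f, 2)))), Rational(1, 2))))
Add(Function('N')(Add(103, Mul(-1, -59))), Mul(-1, 12855)) = Add(Mul(9, Pow(Add(-18, Mul(-2, Pow(Add(103, Mul(-1, -59)), 2)), Mul(Add(103, Mul(-1, -59)), Add(4, Pow(Add(103, Mul(-1, -59)), 2)))), Rational(1, 2))), Mul(-1, 12855)) = Add(Mul(9, Pow(Add(-18, Mul(-2, Pow(Add(103, 59), 2)), Mul(Add(103, 59), Add(4, Pow(Add(103, 59), 2)))), Rational(1, 2))), -12855) = Add(Mul(9, Pow(Add(-18, Mul(-2, Pow(162, 2)), Mul(162, Add(4, Pow(162, 2)))), Rational(1, 2))), -12855) = Add(Mul(9, Pow(Add(-18, Mul(-2, 26244), Mul(162, Add(4, 26244))), Rational(1, 2))), -12855) = Add(Mul(9, Pow(Add(-18, -52488, Mul(162, 26248)), Rational(1, 2))), -12855) = Add(Mul(9, Pow(Add(-18, -52488, 4252176), Rational(1, 2))), -12855) = Add(Mul(9, Pow(4199670, Rational(1, 2))), -12855) = Add(Mul(9, Mul(3, Pow(466630, Rational(1, 2)))), -12855) = Add(Mul(27, Pow(466630, Rational(1, 2))), -12855) = Add(-12855, Mul(27, Pow(466630, Rational(1, 2))))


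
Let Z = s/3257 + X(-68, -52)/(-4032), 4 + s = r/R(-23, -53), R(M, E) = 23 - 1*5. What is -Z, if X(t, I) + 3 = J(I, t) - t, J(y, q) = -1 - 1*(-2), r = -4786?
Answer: 651577/6566112 ≈ 0.099233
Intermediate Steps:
R(M, E) = 18 (R(M, E) = 23 - 5 = 18)
J(y, q) = 1 (J(y, q) = -1 + 2 = 1)
X(t, I) = -2 - t (X(t, I) = -3 + (1 - t) = -2 - t)
s = -2429/9 (s = -4 - 4786/18 = -4 - 4786*1/18 = -4 - 2393/9 = -2429/9 ≈ -269.89)
Z = -651577/6566112 (Z = -2429/9/3257 + (-2 - 1*(-68))/(-4032) = -2429/9*1/3257 + (-2 + 68)*(-1/4032) = -2429/29313 + 66*(-1/4032) = -2429/29313 - 11/672 = -651577/6566112 ≈ -0.099233)
-Z = -1*(-651577/6566112) = 651577/6566112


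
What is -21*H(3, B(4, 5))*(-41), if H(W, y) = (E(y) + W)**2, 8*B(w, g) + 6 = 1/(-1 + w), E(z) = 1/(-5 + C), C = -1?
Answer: 82943/12 ≈ 6911.9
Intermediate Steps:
E(z) = -1/6 (E(z) = 1/(-5 - 1) = 1/(-6) = -1/6)
B(w, g) = -3/4 + 1/(8*(-1 + w))
H(W, y) = (-1/6 + W)**2
-21*H(3, B(4, 5))*(-41) = -7*(-1 + 6*3)**2/12*(-41) = -7*(-1 + 18)**2/12*(-41) = -7*17**2/12*(-41) = -7*289/12*(-41) = -21*289/36*(-41) = -2023/12*(-41) = 82943/12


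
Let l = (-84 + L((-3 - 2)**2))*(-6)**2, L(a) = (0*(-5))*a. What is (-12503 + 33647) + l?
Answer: 18120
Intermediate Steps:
L(a) = 0 (L(a) = 0*a = 0)
l = -3024 (l = (-84 + 0)*(-6)**2 = -84*36 = -3024)
(-12503 + 33647) + l = (-12503 + 33647) - 3024 = 21144 - 3024 = 18120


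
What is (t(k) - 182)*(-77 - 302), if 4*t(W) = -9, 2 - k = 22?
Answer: 279323/4 ≈ 69831.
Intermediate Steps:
k = -20 (k = 2 - 1*22 = 2 - 22 = -20)
t(W) = -9/4 (t(W) = (¼)*(-9) = -9/4)
(t(k) - 182)*(-77 - 302) = (-9/4 - 182)*(-77 - 302) = -737/4*(-379) = 279323/4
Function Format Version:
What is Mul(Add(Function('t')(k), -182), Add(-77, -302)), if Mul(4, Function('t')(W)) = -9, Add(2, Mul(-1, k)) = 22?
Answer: Rational(279323, 4) ≈ 69831.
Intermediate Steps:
k = -20 (k = Add(2, Mul(-1, 22)) = Add(2, -22) = -20)
Function('t')(W) = Rational(-9, 4) (Function('t')(W) = Mul(Rational(1, 4), -9) = Rational(-9, 4))
Mul(Add(Function('t')(k), -182), Add(-77, -302)) = Mul(Add(Rational(-9, 4), -182), Add(-77, -302)) = Mul(Rational(-737, 4), -379) = Rational(279323, 4)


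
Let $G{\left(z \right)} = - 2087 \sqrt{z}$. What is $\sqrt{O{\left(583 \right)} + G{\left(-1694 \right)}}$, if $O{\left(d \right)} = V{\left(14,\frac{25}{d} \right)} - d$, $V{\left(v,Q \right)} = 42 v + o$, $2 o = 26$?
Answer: $\sqrt{18 - 22957 i \sqrt{14}} \approx 207.26 - 207.22 i$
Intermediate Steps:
$o = 13$ ($o = \frac{1}{2} \cdot 26 = 13$)
$V{\left(v,Q \right)} = 13 + 42 v$ ($V{\left(v,Q \right)} = 42 v + 13 = 13 + 42 v$)
$O{\left(d \right)} = 601 - d$ ($O{\left(d \right)} = \left(13 + 42 \cdot 14\right) - d = \left(13 + 588\right) - d = 601 - d$)
$\sqrt{O{\left(583 \right)} + G{\left(-1694 \right)}} = \sqrt{\left(601 - 583\right) - 2087 \sqrt{-1694}} = \sqrt{\left(601 - 583\right) - 2087 \cdot 11 i \sqrt{14}} = \sqrt{18 - 22957 i \sqrt{14}}$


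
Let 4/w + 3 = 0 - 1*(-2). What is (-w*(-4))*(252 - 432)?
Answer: 2880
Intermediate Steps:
w = -4 (w = 4/(-3 + (0 - 1*(-2))) = 4/(-3 + (0 + 2)) = 4/(-3 + 2) = 4/(-1) = 4*(-1) = -4)
(-w*(-4))*(252 - 432) = (-1*(-4)*(-4))*(252 - 432) = (4*(-4))*(-180) = -16*(-180) = 2880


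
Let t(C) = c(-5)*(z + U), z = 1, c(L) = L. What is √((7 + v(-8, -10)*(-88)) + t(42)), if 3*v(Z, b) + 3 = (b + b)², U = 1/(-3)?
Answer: 5*I*√4191/3 ≈ 107.9*I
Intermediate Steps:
U = -⅓ ≈ -0.33333
t(C) = -10/3 (t(C) = -5*(1 - ⅓) = -5*⅔ = -10/3)
v(Z, b) = -1 + 4*b²/3 (v(Z, b) = -1 + (b + b)²/3 = -1 + (2*b)²/3 = -1 + (4*b²)/3 = -1 + 4*b²/3)
√((7 + v(-8, -10)*(-88)) + t(42)) = √((7 + (-1 + (4/3)*(-10)²)*(-88)) - 10/3) = √((7 + (-1 + (4/3)*100)*(-88)) - 10/3) = √((7 + (-1 + 400/3)*(-88)) - 10/3) = √((7 + (397/3)*(-88)) - 10/3) = √((7 - 34936/3) - 10/3) = √(-34915/3 - 10/3) = √(-34925/3) = 5*I*√4191/3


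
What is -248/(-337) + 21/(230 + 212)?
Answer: 116693/148954 ≈ 0.78342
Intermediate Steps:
-248/(-337) + 21/(230 + 212) = -248*(-1/337) + 21/442 = 248/337 + 21*(1/442) = 248/337 + 21/442 = 116693/148954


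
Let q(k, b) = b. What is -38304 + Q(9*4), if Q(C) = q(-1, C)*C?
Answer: -37008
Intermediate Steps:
Q(C) = C² (Q(C) = C*C = C²)
-38304 + Q(9*4) = -38304 + (9*4)² = -38304 + 36² = -38304 + 1296 = -37008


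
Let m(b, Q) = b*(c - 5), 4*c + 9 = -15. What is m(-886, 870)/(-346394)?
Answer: -4873/173197 ≈ -0.028136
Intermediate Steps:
c = -6 (c = -9/4 + (¼)*(-15) = -9/4 - 15/4 = -6)
m(b, Q) = -11*b (m(b, Q) = b*(-6 - 5) = b*(-11) = -11*b)
m(-886, 870)/(-346394) = -11*(-886)/(-346394) = 9746*(-1/346394) = -4873/173197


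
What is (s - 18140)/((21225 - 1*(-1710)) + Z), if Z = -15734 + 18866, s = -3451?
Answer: -7197/8689 ≈ -0.82829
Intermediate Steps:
Z = 3132
(s - 18140)/((21225 - 1*(-1710)) + Z) = (-3451 - 18140)/((21225 - 1*(-1710)) + 3132) = -21591/((21225 + 1710) + 3132) = -21591/(22935 + 3132) = -21591/26067 = -21591*1/26067 = -7197/8689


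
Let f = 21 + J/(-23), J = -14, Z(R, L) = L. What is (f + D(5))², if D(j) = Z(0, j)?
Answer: 374544/529 ≈ 708.02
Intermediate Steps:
D(j) = j
f = 497/23 (f = 21 - 14/(-23) = 21 - 14*(-1/23) = 21 + 14/23 = 497/23 ≈ 21.609)
(f + D(5))² = (497/23 + 5)² = (612/23)² = 374544/529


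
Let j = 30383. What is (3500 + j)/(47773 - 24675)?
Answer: 33883/23098 ≈ 1.4669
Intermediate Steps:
(3500 + j)/(47773 - 24675) = (3500 + 30383)/(47773 - 24675) = 33883/23098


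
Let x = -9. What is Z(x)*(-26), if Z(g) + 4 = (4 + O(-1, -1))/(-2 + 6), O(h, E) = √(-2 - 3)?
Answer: 78 - 13*I*√5/2 ≈ 78.0 - 14.534*I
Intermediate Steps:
O(h, E) = I*√5 (O(h, E) = √(-5) = I*√5)
Z(g) = -3 + I*√5/4 (Z(g) = -4 + (4 + I*√5)/(-2 + 6) = -4 + (4 + I*√5)/4 = -4 + (4 + I*√5)*(¼) = -4 + (1 + I*√5/4) = -3 + I*√5/4)
Z(x)*(-26) = (-3 + I*√5/4)*(-26) = 78 - 13*I*√5/2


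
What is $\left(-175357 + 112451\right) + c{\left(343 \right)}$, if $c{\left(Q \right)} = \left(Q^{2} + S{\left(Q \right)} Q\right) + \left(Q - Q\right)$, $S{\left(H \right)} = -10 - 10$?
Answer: $47883$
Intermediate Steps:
$S{\left(H \right)} = -20$
$c{\left(Q \right)} = Q^{2} - 20 Q$ ($c{\left(Q \right)} = \left(Q^{2} - 20 Q\right) + \left(Q - Q\right) = \left(Q^{2} - 20 Q\right) + 0 = Q^{2} - 20 Q$)
$\left(-175357 + 112451\right) + c{\left(343 \right)} = \left(-175357 + 112451\right) + 343 \left(-20 + 343\right) = -62906 + 343 \cdot 323 = -62906 + 110789 = 47883$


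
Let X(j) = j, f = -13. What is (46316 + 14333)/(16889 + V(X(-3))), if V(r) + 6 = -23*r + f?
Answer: 60649/16939 ≈ 3.5804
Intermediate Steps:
V(r) = -19 - 23*r (V(r) = -6 + (-23*r - 13) = -6 + (-13 - 23*r) = -19 - 23*r)
(46316 + 14333)/(16889 + V(X(-3))) = (46316 + 14333)/(16889 + (-19 - 23*(-3))) = 60649/(16889 + (-19 + 69)) = 60649/(16889 + 50) = 60649/16939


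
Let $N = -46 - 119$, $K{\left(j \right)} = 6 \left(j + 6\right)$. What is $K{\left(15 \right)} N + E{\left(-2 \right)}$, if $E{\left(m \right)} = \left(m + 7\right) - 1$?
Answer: $-20786$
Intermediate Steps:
$K{\left(j \right)} = 36 + 6 j$ ($K{\left(j \right)} = 6 \left(6 + j\right) = 36 + 6 j$)
$E{\left(m \right)} = 6 + m$ ($E{\left(m \right)} = \left(7 + m\right) - 1 = 6 + m$)
$N = -165$ ($N = -46 - 119 = -165$)
$K{\left(15 \right)} N + E{\left(-2 \right)} = \left(36 + 6 \cdot 15\right) \left(-165\right) + \left(6 - 2\right) = \left(36 + 90\right) \left(-165\right) + 4 = 126 \left(-165\right) + 4 = -20790 + 4 = -20786$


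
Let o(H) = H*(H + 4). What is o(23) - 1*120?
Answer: 501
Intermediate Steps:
o(H) = H*(4 + H)
o(23) - 1*120 = 23*(4 + 23) - 1*120 = 23*27 - 120 = 621 - 120 = 501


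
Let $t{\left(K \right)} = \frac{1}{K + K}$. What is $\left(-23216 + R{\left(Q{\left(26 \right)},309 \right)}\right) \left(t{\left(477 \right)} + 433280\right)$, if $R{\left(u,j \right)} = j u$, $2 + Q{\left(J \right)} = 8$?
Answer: $- \frac{4414981961401}{477} \approx -9.2557 \cdot 10^{9}$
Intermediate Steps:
$Q{\left(J \right)} = 6$ ($Q{\left(J \right)} = -2 + 8 = 6$)
$t{\left(K \right)} = \frac{1}{2 K}$
$\left(-23216 + R{\left(Q{\left(26 \right)},309 \right)}\right) \left(t{\left(477 \right)} + 433280\right) = \left(-23216 + 309 \cdot 6\right) \left(\frac{1}{2 \cdot 477} + 433280\right) = \left(-23216 + 1854\right) \left(\frac{1}{2} \cdot \frac{1}{477} + 433280\right) = - 21362 \left(\frac{1}{954} + 433280\right) = \left(-21362\right) \frac{413349121}{954} = - \frac{4414981961401}{477}$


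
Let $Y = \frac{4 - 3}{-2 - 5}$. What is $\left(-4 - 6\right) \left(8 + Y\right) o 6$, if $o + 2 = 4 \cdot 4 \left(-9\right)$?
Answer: $\frac{481800}{7} \approx 68829.0$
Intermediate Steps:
$o = -146$ ($o = -2 + 4 \cdot 4 \left(-9\right) = -2 + 16 \left(-9\right) = -2 - 144 = -146$)
$Y = - \frac{1}{7}$ ($Y = 1 \frac{1}{-7} = 1 \left(- \frac{1}{7}\right) = - \frac{1}{7} \approx -0.14286$)
$\left(-4 - 6\right) \left(8 + Y\right) o 6 = \left(-4 - 6\right) \left(8 - \frac{1}{7}\right) \left(-146\right) 6 = \left(-10\right) \frac{55}{7} \left(-146\right) 6 = \left(- \frac{550}{7}\right) \left(-146\right) 6 = \frac{80300}{7} \cdot 6 = \frac{481800}{7}$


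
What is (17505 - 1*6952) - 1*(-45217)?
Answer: 55770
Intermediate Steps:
(17505 - 1*6952) - 1*(-45217) = (17505 - 6952) + 45217 = 10553 + 45217 = 55770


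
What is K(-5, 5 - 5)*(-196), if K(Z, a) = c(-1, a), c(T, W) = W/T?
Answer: 0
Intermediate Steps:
K(Z, a) = -a (K(Z, a) = a/(-1) = a*(-1) = -a)
K(-5, 5 - 5)*(-196) = -(5 - 5)*(-196) = -1*0*(-196) = 0*(-196) = 0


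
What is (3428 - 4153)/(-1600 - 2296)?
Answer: 725/3896 ≈ 0.18609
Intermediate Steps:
(3428 - 4153)/(-1600 - 2296) = -725/(-3896) = -725*(-1/3896) = 725/3896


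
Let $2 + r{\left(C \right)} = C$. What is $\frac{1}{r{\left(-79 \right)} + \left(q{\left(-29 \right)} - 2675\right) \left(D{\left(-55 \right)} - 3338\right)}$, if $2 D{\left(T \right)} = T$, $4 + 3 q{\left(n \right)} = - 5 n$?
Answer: $\frac{1}{8844453} \approx 1.1307 \cdot 10^{-7}$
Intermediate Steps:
$q{\left(n \right)} = - \frac{4}{3} - \frac{5 n}{3}$ ($q{\left(n \right)} = - \frac{4}{3} + \frac{\left(-5\right) n}{3} = - \frac{4}{3} - \frac{5 n}{3}$)
$r{\left(C \right)} = -2 + C$
$D{\left(T \right)} = \frac{T}{2}$
$\frac{1}{r{\left(-79 \right)} + \left(q{\left(-29 \right)} - 2675\right) \left(D{\left(-55 \right)} - 3338\right)} = \frac{1}{\left(-2 - 79\right) + \left(\left(- \frac{4}{3} - - \frac{145}{3}\right) - 2675\right) \left(\frac{1}{2} \left(-55\right) - 3338\right)} = \frac{1}{-81 + \left(\left(- \frac{4}{3} + \frac{145}{3}\right) - 2675\right) \left(- \frac{55}{2} - 3338\right)} = \frac{1}{-81 + \left(47 - 2675\right) \left(- \frac{6731}{2}\right)} = \frac{1}{-81 - -8844534} = \frac{1}{-81 + 8844534} = \frac{1}{8844453}$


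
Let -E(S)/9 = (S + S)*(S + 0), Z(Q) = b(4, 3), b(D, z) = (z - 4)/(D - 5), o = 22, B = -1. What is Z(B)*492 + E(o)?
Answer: -8220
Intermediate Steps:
b(D, z) = (-4 + z)/(-5 + D)
Z(Q) = 1 (Z(Q) = (-4 + 3)/(-5 + 4) = -1/(-1) = -1*(-1) = 1)
E(S) = -18*S**2 (E(S) = -9*(S + S)*(S + 0) = -9*2*S*S = -18*S**2)
Z(B)*492 + E(o) = 1*492 - 18*22**2 = 492 - 18*484 = 492 - 8712 = -8220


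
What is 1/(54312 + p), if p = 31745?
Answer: 1/86057 ≈ 1.1620e-5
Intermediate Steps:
1/(54312 + p) = 1/(54312 + 31745) = 1/86057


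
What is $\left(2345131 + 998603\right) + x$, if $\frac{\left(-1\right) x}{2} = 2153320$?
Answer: $-962906$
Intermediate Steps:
$x = -4306640$ ($x = \left(-2\right) 2153320 = -4306640$)
$\left(2345131 + 998603\right) + x = \left(2345131 + 998603\right) - 4306640 = 3343734 - 4306640 = -962906$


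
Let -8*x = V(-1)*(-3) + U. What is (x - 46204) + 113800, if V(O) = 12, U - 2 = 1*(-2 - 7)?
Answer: 540811/8 ≈ 67601.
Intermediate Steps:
U = -7 (U = 2 + 1*(-2 - 7) = 2 + 1*(-9) = 2 - 9 = -7)
x = 43/8 (x = -(12*(-3) - 7)/8 = -(-36 - 7)/8 = -⅛*(-43) = 43/8 ≈ 5.3750)
(x - 46204) + 113800 = (43/8 - 46204) + 113800 = -369589/8 + 113800 = 540811/8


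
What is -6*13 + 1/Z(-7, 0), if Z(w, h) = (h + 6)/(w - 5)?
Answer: -80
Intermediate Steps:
Z(w, h) = (6 + h)/(-5 + w)
-6*13 + 1/Z(-7, 0) = -6*13 + 1/((6 + 0)/(-5 - 7)) = -6*13 + 1/(6/(-12)) = -78 + 1/(-1/12*6) = -78 + 1/(-½) = -78 - 2 = -80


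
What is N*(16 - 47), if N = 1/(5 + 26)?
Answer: -1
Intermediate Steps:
N = 1/31 ≈ 0.032258
N*(16 - 47) = (16 - 47)/31 = (1/31)*(-31) = -1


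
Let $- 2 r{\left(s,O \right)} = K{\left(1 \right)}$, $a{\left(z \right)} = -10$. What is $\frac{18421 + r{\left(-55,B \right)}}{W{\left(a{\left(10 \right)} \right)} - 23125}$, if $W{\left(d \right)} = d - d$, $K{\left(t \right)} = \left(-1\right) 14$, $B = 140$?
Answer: $- \frac{18428}{23125} \approx -0.79689$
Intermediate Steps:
$K{\left(t \right)} = -14$
$r{\left(s,O \right)} = 7$ ($r{\left(s,O \right)} = \left(- \frac{1}{2}\right) \left(-14\right) = 7$)
$W{\left(d \right)} = 0$
$\frac{18421 + r{\left(-55,B \right)}}{W{\left(a{\left(10 \right)} \right)} - 23125} = \frac{18421 + 7}{0 - 23125} = \frac{18428}{-23125} = 18428 \left(- \frac{1}{23125}\right) = - \frac{18428}{23125}$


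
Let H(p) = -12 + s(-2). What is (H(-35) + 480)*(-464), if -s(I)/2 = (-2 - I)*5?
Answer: -217152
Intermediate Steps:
s(I) = 20 + 10*I (s(I) = -2*(-2 - I)*5 = -2*(-10 - 5*I) = 20 + 10*I)
H(p) = -12 (H(p) = -12 + (20 + 10*(-2)) = -12 + (20 - 20) = -12 + 0 = -12)
(H(-35) + 480)*(-464) = (-12 + 480)*(-464) = 468*(-464) = -217152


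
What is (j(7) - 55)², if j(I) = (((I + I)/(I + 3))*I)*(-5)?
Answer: 10816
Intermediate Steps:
j(I) = -10*I²/(3 + I) (j(I) = (((2*I)/(3 + I))*I)*(-5) = ((2*I/(3 + I))*I)*(-5) = (2*I²/(3 + I))*(-5) = -10*I²/(3 + I))
(j(7) - 55)² = (-10*7²/(3 + 7) - 55)² = (-10*49/10 - 55)² = (-10*49*⅒ - 55)² = (-49 - 55)² = (-104)² = 10816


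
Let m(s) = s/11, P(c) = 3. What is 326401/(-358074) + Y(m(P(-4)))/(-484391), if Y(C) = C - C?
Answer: -17179/18846 ≈ -0.91155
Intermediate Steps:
m(s) = s/11 (m(s) = s*(1/11) = s/11)
Y(C) = 0
326401/(-358074) + Y(m(P(-4)))/(-484391) = 326401/(-358074) + 0/(-484391) = 326401*(-1/358074) + 0*(-1/484391) = -17179/18846 + 0 = -17179/18846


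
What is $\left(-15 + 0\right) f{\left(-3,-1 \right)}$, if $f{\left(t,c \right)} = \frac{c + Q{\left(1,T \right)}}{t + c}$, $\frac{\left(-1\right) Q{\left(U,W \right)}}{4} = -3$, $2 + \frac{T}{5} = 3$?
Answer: $\frac{165}{4} \approx 41.25$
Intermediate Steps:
$T = 5$ ($T = -10 + 5 \cdot 3 = -10 + 15 = 5$)
$Q{\left(U,W \right)} = 12$ ($Q{\left(U,W \right)} = \left(-4\right) \left(-3\right) = 12$)
$f{\left(t,c \right)} = \frac{12 + c}{c + t}$ ($f{\left(t,c \right)} = \frac{c + 12}{t + c} = \frac{12 + c}{c + t}$)
$\left(-15 + 0\right) f{\left(-3,-1 \right)} = \left(-15 + 0\right) \frac{12 - 1}{-1 - 3} = - 15 \frac{1}{-4} \cdot 11 = - 15 \left(\left(- \frac{1}{4}\right) 11\right) = \left(-15\right) \left(- \frac{11}{4}\right) = \frac{165}{4}$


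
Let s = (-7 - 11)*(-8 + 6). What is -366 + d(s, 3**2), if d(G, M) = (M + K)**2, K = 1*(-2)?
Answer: -317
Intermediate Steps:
s = 36 (s = -18*(-2) = 36)
K = -2
d(G, M) = (-2 + M)**2 (d(G, M) = (M - 2)**2 = (-2 + M)**2)
-366 + d(s, 3**2) = -366 + (-2 + 3**2)**2 = -366 + (-2 + 9)**2 = -366 + 7**2 = -366 + 49 = -317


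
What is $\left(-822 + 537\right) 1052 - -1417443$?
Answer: $1117623$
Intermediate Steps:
$\left(-822 + 537\right) 1052 - -1417443 = \left(-285\right) 1052 + 1417443 = -299820 + 1417443 = 1117623$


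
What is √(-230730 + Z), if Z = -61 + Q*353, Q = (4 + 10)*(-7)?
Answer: I*√265385 ≈ 515.16*I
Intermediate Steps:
Q = -98 (Q = 14*(-7) = -98)
Z = -34655 (Z = -61 - 98*353 = -61 - 34594 = -34655)
√(-230730 + Z) = √(-230730 - 34655) = √(-265385) = I*√265385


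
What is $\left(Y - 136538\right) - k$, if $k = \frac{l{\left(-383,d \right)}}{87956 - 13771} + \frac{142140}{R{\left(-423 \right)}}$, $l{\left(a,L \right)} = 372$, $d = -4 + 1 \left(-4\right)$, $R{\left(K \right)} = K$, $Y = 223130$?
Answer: $\frac{909274513168}{10460085} \approx 86928.0$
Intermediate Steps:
$d = -8$ ($d = -4 - 4 = -8$)
$k = - \frac{3514832848}{10460085}$ ($k = \frac{372}{87956 - 13771} + \frac{142140}{-423} = \frac{372}{87956 - 13771} + 142140 \left(- \frac{1}{423}\right) = \frac{372}{74185} - \frac{47380}{141} = - \frac{3514832848}{10460085} \approx -336.02$)
$\left(Y - 136538\right) - k = \left(223130 - 136538\right) - - \frac{3514832848}{10460085} = \left(223130 - 136538\right) + \frac{3514832848}{10460085} = 86592 + \frac{3514832848}{10460085} = \frac{909274513168}{10460085}$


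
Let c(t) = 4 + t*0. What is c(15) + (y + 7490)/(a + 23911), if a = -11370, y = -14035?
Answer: 43619/12541 ≈ 3.4781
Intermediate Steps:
c(t) = 4 (c(t) = 4 + 0 = 4)
c(15) + (y + 7490)/(a + 23911) = 4 + (-14035 + 7490)/(-11370 + 23911) = 4 - 6545/12541 = 43619/12541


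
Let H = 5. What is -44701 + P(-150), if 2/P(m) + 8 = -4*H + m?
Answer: -3978390/89 ≈ -44701.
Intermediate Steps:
P(m) = 2/(-28 + m) (P(m) = 2/(-8 + (-4*5 + m)) = 2/(-8 + (-20 + m)) = 2/(-28 + m))
-44701 + P(-150) = -44701 + 2/(-28 - 150) = -44701 + 2/(-178) = -44701 + 2*(-1/178) = -44701 - 1/89 = -3978390/89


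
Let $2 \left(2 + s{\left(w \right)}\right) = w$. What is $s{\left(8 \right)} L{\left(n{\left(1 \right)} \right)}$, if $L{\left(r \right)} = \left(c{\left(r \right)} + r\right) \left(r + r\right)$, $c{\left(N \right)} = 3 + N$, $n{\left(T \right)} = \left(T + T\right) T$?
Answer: $56$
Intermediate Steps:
$n{\left(T \right)} = 2 T^{2}$ ($n{\left(T \right)} = 2 T T = 2 T^{2}$)
$s{\left(w \right)} = -2 + \frac{w}{2}$
$L{\left(r \right)} = 2 r \left(3 + 2 r\right)$ ($L{\left(r \right)} = \left(\left(3 + r\right) + r\right) \left(r + r\right) = \left(3 + 2 r\right) 2 r = 2 r \left(3 + 2 r\right)$)
$s{\left(8 \right)} L{\left(n{\left(1 \right)} \right)} = \left(-2 + \frac{1}{2} \cdot 8\right) 2 \cdot 2 \cdot 1^{2} \left(3 + 2 \cdot 2 \cdot 1^{2}\right) = \left(-2 + 4\right) 2 \cdot 2 \cdot 1 \left(3 + 2 \cdot 2 \cdot 1\right) = 2 \cdot 2 \cdot 2 \left(3 + 2 \cdot 2\right) = 2 \cdot 2 \cdot 2 \left(3 + 4\right) = 2 \cdot 2 \cdot 2 \cdot 7 = 2 \cdot 28 = 56$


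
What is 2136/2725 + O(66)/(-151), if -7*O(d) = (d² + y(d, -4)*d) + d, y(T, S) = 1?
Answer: 14487552/2880325 ≈ 5.0298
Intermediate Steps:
O(d) = -2*d/7 - d²/7 (O(d) = -((d² + 1*d) + d)/7 = -((d² + d) + d)/7 = -((d + d²) + d)/7 = -(d² + 2*d)/7 = -2*d/7 - d²/7)
2136/2725 + O(66)/(-151) = 2136/2725 - ⅐*66*(2 + 66)/(-151) = 2136*(1/2725) - ⅐*66*68*(-1/151) = 2136/2725 - 4488/7*(-1/151) = 2136/2725 + 4488/1057 = 14487552/2880325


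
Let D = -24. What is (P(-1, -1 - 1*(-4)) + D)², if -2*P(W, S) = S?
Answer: 2601/4 ≈ 650.25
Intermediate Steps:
P(W, S) = -S/2
(P(-1, -1 - 1*(-4)) + D)² = (-(-1 - 1*(-4))/2 - 24)² = (-(-1 + 4)/2 - 24)² = (-½*3 - 24)² = (-3/2 - 24)² = (-51/2)² = 2601/4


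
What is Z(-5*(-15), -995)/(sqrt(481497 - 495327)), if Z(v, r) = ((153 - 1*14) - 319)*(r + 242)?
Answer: -4518*I*sqrt(13830)/461 ≈ -1152.5*I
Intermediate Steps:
Z(v, r) = -43560 - 180*r (Z(v, r) = ((153 - 14) - 319)*(242 + r) = (139 - 319)*(242 + r) = -180*(242 + r) = -43560 - 180*r)
Z(-5*(-15), -995)/(sqrt(481497 - 495327)) = (-43560 - 180*(-995))/(sqrt(481497 - 495327)) = (-43560 + 179100)/(sqrt(-13830)) = 135540/((I*sqrt(13830))) = 135540*(-I*sqrt(13830)/13830) = -4518*I*sqrt(13830)/461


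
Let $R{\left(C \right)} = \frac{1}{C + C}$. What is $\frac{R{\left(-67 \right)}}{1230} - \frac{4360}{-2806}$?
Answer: $\frac{359306197}{231242460} \approx 1.5538$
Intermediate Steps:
$R{\left(C \right)} = \frac{1}{2 C}$
$\frac{R{\left(-67 \right)}}{1230} - \frac{4360}{-2806} = \frac{\frac{1}{2} \frac{1}{-67}}{1230} - \frac{4360}{-2806} = \frac{1}{2} \left(- \frac{1}{67}\right) \frac{1}{1230} - - \frac{2180}{1403} = \left(- \frac{1}{134}\right) \frac{1}{1230} + \frac{2180}{1403} = - \frac{1}{164820} + \frac{2180}{1403} = \frac{359306197}{231242460}$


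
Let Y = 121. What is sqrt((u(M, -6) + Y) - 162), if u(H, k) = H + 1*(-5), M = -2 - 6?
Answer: 3*I*sqrt(6) ≈ 7.3485*I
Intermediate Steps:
M = -8
u(H, k) = -5 + H (u(H, k) = H - 5 = -5 + H)
sqrt((u(M, -6) + Y) - 162) = sqrt(((-5 - 8) + 121) - 162) = sqrt((-13 + 121) - 162) = sqrt(108 - 162) = sqrt(-54) = 3*I*sqrt(6)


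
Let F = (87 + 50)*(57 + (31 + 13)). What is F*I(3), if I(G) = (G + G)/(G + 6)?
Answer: 27674/3 ≈ 9224.7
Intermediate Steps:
I(G) = 2*G/(6 + G) (I(G) = (2*G)/(6 + G) = 2*G/(6 + G))
F = 13837 (F = 137*(57 + 44) = 137*101 = 13837)
F*I(3) = 13837*(2*3/(6 + 3)) = 13837*(2*3/9) = 13837*(2*3*(⅑)) = 13837*(⅔) = 27674/3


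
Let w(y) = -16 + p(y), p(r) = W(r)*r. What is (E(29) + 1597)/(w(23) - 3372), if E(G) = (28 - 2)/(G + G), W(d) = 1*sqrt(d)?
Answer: -156952488/332524933 - 1065498*sqrt(23)/332524933 ≈ -0.48737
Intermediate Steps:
W(d) = sqrt(d)
p(r) = r**(3/2) (p(r) = sqrt(r)*r = r**(3/2))
E(G) = 13/G (E(G) = 26/((2*G)) = 26*(1/(2*G)) = 13/G)
w(y) = -16 + y**(3/2)
(E(29) + 1597)/(w(23) - 3372) = (13/29 + 1597)/((-16 + 23**(3/2)) - 3372) = (13*(1/29) + 1597)/((-16 + 23*sqrt(23)) - 3372) = (13/29 + 1597)/(-3388 + 23*sqrt(23)) = 46326/(29*(-3388 + 23*sqrt(23)))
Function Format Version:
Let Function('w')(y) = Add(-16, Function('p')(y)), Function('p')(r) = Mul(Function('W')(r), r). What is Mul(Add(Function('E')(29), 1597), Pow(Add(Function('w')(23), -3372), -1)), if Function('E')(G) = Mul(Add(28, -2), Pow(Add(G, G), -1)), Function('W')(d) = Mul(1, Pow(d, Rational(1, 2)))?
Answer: Add(Rational(-156952488, 332524933), Mul(Rational(-1065498, 332524933), Pow(23, Rational(1, 2)))) ≈ -0.48737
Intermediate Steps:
Function('W')(d) = Pow(d, Rational(1, 2))
Function('p')(r) = Pow(r, Rational(3, 2)) (Function('p')(r) = Mul(Pow(r, Rational(1, 2)), r) = Pow(r, Rational(3, 2)))
Function('E')(G) = Mul(13, Pow(G, -1)) (Function('E')(G) = Mul(26, Pow(Mul(2, G), -1)) = Mul(26, Mul(Rational(1, 2), Pow(G, -1))) = Mul(13, Pow(G, -1)))
Function('w')(y) = Add(-16, Pow(y, Rational(3, 2)))
Mul(Add(Function('E')(29), 1597), Pow(Add(Function('w')(23), -3372), -1)) = Mul(Add(Mul(13, Pow(29, -1)), 1597), Pow(Add(Add(-16, Pow(23, Rational(3, 2))), -3372), -1)) = Mul(Add(Mul(13, Rational(1, 29)), 1597), Pow(Add(Add(-16, Mul(23, Pow(23, Rational(1, 2)))), -3372), -1)) = Mul(Add(Rational(13, 29), 1597), Pow(Add(-3388, Mul(23, Pow(23, Rational(1, 2)))), -1)) = Mul(Rational(46326, 29), Pow(Add(-3388, Mul(23, Pow(23, Rational(1, 2)))), -1))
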